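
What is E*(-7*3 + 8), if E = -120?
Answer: 1560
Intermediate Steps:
E*(-7*3 + 8) = -120*(-7*3 + 8) = -120*(-21 + 8) = -120*(-13) = 1560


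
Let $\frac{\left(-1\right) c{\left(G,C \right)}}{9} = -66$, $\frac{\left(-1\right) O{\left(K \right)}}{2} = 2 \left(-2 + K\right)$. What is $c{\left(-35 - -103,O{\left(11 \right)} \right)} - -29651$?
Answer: $30245$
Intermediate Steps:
$O{\left(K \right)} = 8 - 4 K$ ($O{\left(K \right)} = - 2 \cdot 2 \left(-2 + K\right) = - 2 \left(-4 + 2 K\right) = 8 - 4 K$)
$c{\left(G,C \right)} = 594$ ($c{\left(G,C \right)} = \left(-9\right) \left(-66\right) = 594$)
$c{\left(-35 - -103,O{\left(11 \right)} \right)} - -29651 = 594 - -29651 = 594 + 29651 = 30245$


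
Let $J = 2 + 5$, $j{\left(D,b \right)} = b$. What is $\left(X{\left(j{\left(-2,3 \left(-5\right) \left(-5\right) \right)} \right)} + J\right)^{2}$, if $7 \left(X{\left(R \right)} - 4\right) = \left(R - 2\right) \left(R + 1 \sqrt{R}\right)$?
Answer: $\frac{31224379}{49} + \frac{4052960 \sqrt{3}}{49} \approx 7.805 \cdot 10^{5}$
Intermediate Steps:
$J = 7$
$X{\left(R \right)} = 4 + \frac{\left(-2 + R\right) \left(R + \sqrt{R}\right)}{7}$ ($X{\left(R \right)} = 4 + \frac{\left(R - 2\right) \left(R + 1 \sqrt{R}\right)}{7} = 4 + \frac{\left(-2 + R\right) \left(R + \sqrt{R}\right)}{7}$)
$\left(X{\left(j{\left(-2,3 \left(-5\right) \left(-5\right) \right)} \right)} + J\right)^{2} = \left(\left(4 - \frac{2 \cdot 3 \left(-5\right) \left(-5\right)}{7} - \frac{2 \sqrt{3 \left(-5\right) \left(-5\right)}}{7} + \frac{\left(3 \left(-5\right) \left(-5\right)\right)^{2}}{7} + \frac{\left(3 \left(-5\right) \left(-5\right)\right)^{\frac{3}{2}}}{7}\right) + 7\right)^{2} = \left(\left(4 - \frac{2 \left(\left(-15\right) \left(-5\right)\right)}{7} - \frac{2 \sqrt{\left(-15\right) \left(-5\right)}}{7} + \frac{\left(\left(-15\right) \left(-5\right)\right)^{2}}{7} + \frac{\left(\left(-15\right) \left(-5\right)\right)^{\frac{3}{2}}}{7}\right) + 7\right)^{2} = \left(\left(4 - \frac{150}{7} - \frac{2 \sqrt{75}}{7} + \frac{75^{2}}{7} + \frac{75^{\frac{3}{2}}}{7}\right) + 7\right)^{2} = \left(\left(4 - \frac{150}{7} - \frac{2 \cdot 5 \sqrt{3}}{7} + \frac{1}{7} \cdot 5625 + \frac{375 \sqrt{3}}{7}\right) + 7\right)^{2} = \left(\left(4 - \frac{150}{7} - \frac{10 \sqrt{3}}{7} + \frac{5625}{7} + \frac{375 \sqrt{3}}{7}\right) + 7\right)^{2} = \left(\left(\frac{5503}{7} + \frac{365 \sqrt{3}}{7}\right) + 7\right)^{2} = \left(\frac{5552}{7} + \frac{365 \sqrt{3}}{7}\right)^{2}$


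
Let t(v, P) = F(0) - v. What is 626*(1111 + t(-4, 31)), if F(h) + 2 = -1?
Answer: 696112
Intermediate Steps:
F(h) = -3 (F(h) = -2 - 1 = -3)
t(v, P) = -3 - v
626*(1111 + t(-4, 31)) = 626*(1111 + (-3 - 1*(-4))) = 626*(1111 + (-3 + 4)) = 626*(1111 + 1) = 626*1112 = 696112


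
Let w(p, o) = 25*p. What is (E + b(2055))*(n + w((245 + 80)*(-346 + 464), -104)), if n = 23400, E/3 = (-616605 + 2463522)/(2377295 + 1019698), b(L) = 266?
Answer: 297637574710450/1132331 ≈ 2.6285e+8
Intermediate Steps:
E = 1846917/1132331 (E = 3*((-616605 + 2463522)/(2377295 + 1019698)) = 3*(1846917/3396993) = 3*(1846917*(1/3396993)) = 3*(615639/1132331) = 1846917/1132331 ≈ 1.6311)
(E + b(2055))*(n + w((245 + 80)*(-346 + 464), -104)) = (1846917/1132331 + 266)*(23400 + 25*((245 + 80)*(-346 + 464))) = 303046963*(23400 + 25*(325*118))/1132331 = 303046963*(23400 + 25*38350)/1132331 = 303046963*(23400 + 958750)/1132331 = (303046963/1132331)*982150 = 297637574710450/1132331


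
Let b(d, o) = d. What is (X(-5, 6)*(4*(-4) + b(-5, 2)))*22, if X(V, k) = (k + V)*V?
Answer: 2310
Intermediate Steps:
X(V, k) = V*(V + k) (X(V, k) = (V + k)*V = V*(V + k))
(X(-5, 6)*(4*(-4) + b(-5, 2)))*22 = ((-5*(-5 + 6))*(4*(-4) - 5))*22 = ((-5*1)*(-16 - 5))*22 = -5*(-21)*22 = 105*22 = 2310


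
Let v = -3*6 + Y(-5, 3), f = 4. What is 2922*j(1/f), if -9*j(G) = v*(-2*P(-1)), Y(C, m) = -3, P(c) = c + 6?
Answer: -68180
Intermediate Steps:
P(c) = 6 + c
v = -21 (v = -3*6 - 3 = -18 - 3 = -21)
j(G) = -70/3 (j(G) = -(-7)*(-2*(6 - 1))/3 = -(-7)*(-2*5)/3 = -(-7)*(-10)/3 = -1/9*210 = -70/3)
2922*j(1/f) = 2922*(-70/3) = -68180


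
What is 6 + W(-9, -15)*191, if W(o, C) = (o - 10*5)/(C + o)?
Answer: 11413/24 ≈ 475.54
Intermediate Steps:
W(o, C) = (-50 + o)/(C + o) (W(o, C) = (o - 50)/(C + o) = (-50 + o)/(C + o))
6 + W(-9, -15)*191 = 6 + ((-50 - 9)/(-15 - 9))*191 = 6 + (-59/(-24))*191 = 6 - 1/24*(-59)*191 = 6 + (59/24)*191 = 6 + 11269/24 = 11413/24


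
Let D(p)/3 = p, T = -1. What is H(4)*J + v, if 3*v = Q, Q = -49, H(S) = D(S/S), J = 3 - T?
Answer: -13/3 ≈ -4.3333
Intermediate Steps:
J = 4 (J = 3 - 1*(-1) = 3 + 1 = 4)
D(p) = 3*p
H(S) = 3 (H(S) = 3*(S/S) = 3*1 = 3)
v = -49/3 (v = (1/3)*(-49) = -49/3 ≈ -16.333)
H(4)*J + v = 3*4 - 49/3 = 12 - 49/3 = -13/3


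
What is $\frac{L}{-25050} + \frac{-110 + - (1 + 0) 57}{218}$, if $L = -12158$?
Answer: $- \frac{766453}{2730450} \approx -0.28071$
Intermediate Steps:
$\frac{L}{-25050} + \frac{-110 + - (1 + 0) 57}{218} = - \frac{12158}{-25050} + \frac{-110 + - (1 + 0) 57}{218} = \left(-12158\right) \left(- \frac{1}{25050}\right) + \left(-110 + \left(-1\right) 1 \cdot 57\right) \frac{1}{218} = \frac{6079}{12525} + \left(-110 - 57\right) \frac{1}{218} = \frac{6079}{12525} - \frac{167}{218} = - \frac{766453}{2730450}$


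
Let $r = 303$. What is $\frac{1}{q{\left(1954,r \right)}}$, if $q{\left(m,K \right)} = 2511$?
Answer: $\frac{1}{2511} \approx 0.00039825$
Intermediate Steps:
$\frac{1}{q{\left(1954,r \right)}} = \frac{1}{2511}$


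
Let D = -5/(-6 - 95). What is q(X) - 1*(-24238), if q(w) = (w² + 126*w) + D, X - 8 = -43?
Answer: 2126358/101 ≈ 21053.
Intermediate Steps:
D = 5/101 (D = -5/(-101) = -5*(-1/101) = 5/101 ≈ 0.049505)
X = -35 (X = 8 - 43 = -35)
q(w) = 5/101 + w² + 126*w (q(w) = (w² + 126*w) + 5/101 = 5/101 + w² + 126*w)
q(X) - 1*(-24238) = (5/101 + (-35)² + 126*(-35)) - 1*(-24238) = (5/101 + 1225 - 4410) + 24238 = -321680/101 + 24238 = 2126358/101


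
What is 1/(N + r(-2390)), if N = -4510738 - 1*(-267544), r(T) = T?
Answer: -1/4245584 ≈ -2.3554e-7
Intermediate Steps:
N = -4243194 (N = -4510738 + 267544 = -4243194)
1/(N + r(-2390)) = 1/(-4243194 - 2390) = 1/(-4245584) = -1/4245584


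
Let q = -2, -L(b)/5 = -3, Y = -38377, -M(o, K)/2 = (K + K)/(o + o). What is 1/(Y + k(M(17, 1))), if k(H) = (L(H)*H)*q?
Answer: -17/652349 ≈ -2.6060e-5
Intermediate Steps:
M(o, K) = -2*K/o (M(o, K) = -2*(K + K)/(o + o) = -2*2*K/(2*o) = -2*2*K*1/(2*o) = -2*K/o)
L(b) = 15 (L(b) = -5*(-3) = 15)
k(H) = -30*H (k(H) = (15*H)*(-2) = -30*H)
1/(Y + k(M(17, 1))) = 1/(-38377 - (-60)/17) = 1/(-38377 - 30*(-2/17)) = 1/(-38377 + 60/17) = 1/(-652349/17) = -17/652349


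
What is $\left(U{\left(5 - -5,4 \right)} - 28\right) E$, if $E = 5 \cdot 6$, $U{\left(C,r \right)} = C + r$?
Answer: $-420$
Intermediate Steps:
$E = 30$
$\left(U{\left(5 - -5,4 \right)} - 28\right) E = \left(\left(\left(5 - -5\right) + 4\right) - 28\right) 30 = \left(\left(\left(5 + 5\right) + 4\right) - 28\right) 30 = \left(\left(10 + 4\right) - 28\right) 30 = \left(14 - 28\right) 30 = \left(-14\right) 30 = -420$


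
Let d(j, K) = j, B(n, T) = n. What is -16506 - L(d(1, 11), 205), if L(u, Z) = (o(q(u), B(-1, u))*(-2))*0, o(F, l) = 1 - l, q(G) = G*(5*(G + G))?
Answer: -16506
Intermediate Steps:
q(G) = 10*G**2 (q(G) = G*(5*(2*G)) = G*(10*G) = 10*G**2)
L(u, Z) = 0 (L(u, Z) = ((1 - 1*(-1))*(-2))*0 = ((1 + 1)*(-2))*0 = (2*(-2))*0 = -4*0 = 0)
-16506 - L(d(1, 11), 205) = -16506 - 1*0 = -16506 + 0 = -16506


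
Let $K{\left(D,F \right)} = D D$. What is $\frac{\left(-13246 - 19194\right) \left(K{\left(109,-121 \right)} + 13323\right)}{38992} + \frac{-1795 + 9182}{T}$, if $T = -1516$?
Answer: $- \frac{77487284879}{3694492} \approx -20974.0$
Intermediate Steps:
$K{\left(D,F \right)} = D^{2}$
$\frac{\left(-13246 - 19194\right) \left(K{\left(109,-121 \right)} + 13323\right)}{38992} + \frac{-1795 + 9182}{T} = \frac{\left(-13246 - 19194\right) \left(109^{2} + 13323\right)}{38992} + \frac{-1795 + 9182}{-1516} = - 32440 \left(11881 + 13323\right) \frac{1}{38992} + 7387 \left(- \frac{1}{1516}\right) = \left(-32440\right) 25204 \cdot \frac{1}{38992} - \frac{7387}{1516} = \left(-817617760\right) \frac{1}{38992} - \frac{7387}{1516} = - \frac{51101110}{2437} - \frac{7387}{1516} = - \frac{77487284879}{3694492}$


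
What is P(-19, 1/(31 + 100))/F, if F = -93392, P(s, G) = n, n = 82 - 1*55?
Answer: -27/93392 ≈ -0.00028910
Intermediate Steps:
n = 27 (n = 82 - 55 = 27)
P(s, G) = 27
P(-19, 1/(31 + 100))/F = 27/(-93392) = 27*(-1/93392) = -27/93392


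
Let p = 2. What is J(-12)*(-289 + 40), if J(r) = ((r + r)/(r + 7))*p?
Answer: -11952/5 ≈ -2390.4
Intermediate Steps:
J(r) = 4*r/(7 + r) (J(r) = ((r + r)/(r + 7))*2 = ((2*r)/(7 + r))*2 = (2*r/(7 + r))*2 = 4*r/(7 + r))
J(-12)*(-289 + 40) = (4*(-12)/(7 - 12))*(-289 + 40) = (4*(-12)/(-5))*(-249) = (4*(-12)*(-1/5))*(-249) = (48/5)*(-249) = -11952/5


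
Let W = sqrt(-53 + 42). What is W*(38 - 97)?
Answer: -59*I*sqrt(11) ≈ -195.68*I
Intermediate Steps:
W = I*sqrt(11) (W = sqrt(-11) = I*sqrt(11) ≈ 3.3166*I)
W*(38 - 97) = (I*sqrt(11))*(38 - 97) = (I*sqrt(11))*(-59) = -59*I*sqrt(11)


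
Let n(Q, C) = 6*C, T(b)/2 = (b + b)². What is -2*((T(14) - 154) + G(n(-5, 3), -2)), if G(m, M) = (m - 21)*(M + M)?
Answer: -2852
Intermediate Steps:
T(b) = 8*b² (T(b) = 2*(b + b)² = 2*(2*b)² = 2*(4*b²) = 8*b²)
G(m, M) = 2*M*(-21 + m) (G(m, M) = (-21 + m)*(2*M) = 2*M*(-21 + m))
-2*((T(14) - 154) + G(n(-5, 3), -2)) = -2*((8*14² - 154) + 2*(-2)*(-21 + 6*3)) = -2*((8*196 - 154) + 2*(-2)*(-21 + 18)) = -2*((1568 - 154) + 2*(-2)*(-3)) = -2*(1414 + 12) = -2*1426 = -2852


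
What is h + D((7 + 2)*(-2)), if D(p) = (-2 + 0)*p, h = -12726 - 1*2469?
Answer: -15159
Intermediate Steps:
h = -15195 (h = -12726 - 2469 = -15195)
D(p) = -2*p
h + D((7 + 2)*(-2)) = -15195 - 2*(7 + 2)*(-2) = -15195 - 18*(-2) = -15195 - 2*(-18) = -15195 + 36 = -15159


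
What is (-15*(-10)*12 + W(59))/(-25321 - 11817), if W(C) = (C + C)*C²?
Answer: -206279/18569 ≈ -11.109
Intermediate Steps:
W(C) = 2*C³ (W(C) = (2*C)*C² = 2*C³)
(-15*(-10)*12 + W(59))/(-25321 - 11817) = (-15*(-10)*12 + 2*59³)/(-25321 - 11817) = (150*12 + 2*205379)/(-37138) = (1800 + 410758)*(-1/37138) = 412558*(-1/37138) = -206279/18569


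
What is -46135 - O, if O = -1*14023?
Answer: -32112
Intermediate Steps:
O = -14023
-46135 - O = -46135 - 1*(-14023) = -46135 + 14023 = -32112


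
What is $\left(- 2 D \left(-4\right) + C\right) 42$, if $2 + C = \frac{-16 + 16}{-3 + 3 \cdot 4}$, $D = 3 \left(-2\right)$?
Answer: $-2100$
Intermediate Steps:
$D = -6$
$C = -2$ ($C = -2 + \frac{-16 + 16}{-3 + 3 \cdot 4} = -2 + \frac{0}{-3 + 12} = -2 + \frac{0}{9} = -2 + 0 \cdot \frac{1}{9} = -2 + 0 = -2$)
$\left(- 2 D \left(-4\right) + C\right) 42 = \left(\left(-2\right) \left(-6\right) \left(-4\right) - 2\right) 42 = \left(12 \left(-4\right) - 2\right) 42 = \left(-48 - 2\right) 42 = \left(-50\right) 42 = -2100$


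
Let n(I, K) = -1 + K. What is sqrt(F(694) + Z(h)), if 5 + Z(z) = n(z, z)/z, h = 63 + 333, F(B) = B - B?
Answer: I*sqrt(17435)/66 ≈ 2.0006*I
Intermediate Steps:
F(B) = 0
h = 396
Z(z) = -5 + (-1 + z)/z
sqrt(F(694) + Z(h)) = sqrt(0 + (-4 - 1/396)) = sqrt(0 - 1585/396) = sqrt(-1585/396) = I*sqrt(17435)/66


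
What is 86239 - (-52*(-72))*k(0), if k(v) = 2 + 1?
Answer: 75007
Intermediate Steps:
k(v) = 3
86239 - (-52*(-72))*k(0) = 86239 - (-52*(-72))*3 = 86239 - 3744*3 = 86239 - 1*11232 = 86239 - 11232 = 75007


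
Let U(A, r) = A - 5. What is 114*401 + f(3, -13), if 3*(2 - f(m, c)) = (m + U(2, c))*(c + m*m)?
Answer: 45716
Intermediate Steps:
U(A, r) = -5 + A
f(m, c) = 2 - (-3 + m)*(c + m²)/3 (f(m, c) = 2 - (m + (-5 + 2))*(c + m*m)/3 = 2 - (m - 3)*(c + m²)/3 = 2 - (-3 + m)*(c + m²)/3)
114*401 + f(3, -13) = 114*401 + (2 - 13 + 3² - ⅓*3³ - ⅓*(-13)*3) = 45714 + (2 - 13 + 9 - ⅓*27 + 13) = 45714 + (2 - 13 + 9 - 9 + 13) = 45714 + 2 = 45716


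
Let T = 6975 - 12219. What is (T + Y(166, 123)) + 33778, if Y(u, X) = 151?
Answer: 28685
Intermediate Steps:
T = -5244
(T + Y(166, 123)) + 33778 = (-5244 + 151) + 33778 = -5093 + 33778 = 28685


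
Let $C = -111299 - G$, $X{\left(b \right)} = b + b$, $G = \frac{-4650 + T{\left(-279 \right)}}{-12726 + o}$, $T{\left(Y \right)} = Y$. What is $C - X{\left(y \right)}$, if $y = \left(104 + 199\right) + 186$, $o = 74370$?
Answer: $- \frac{2307066153}{20548} \approx -1.1228 \cdot 10^{5}$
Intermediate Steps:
$y = 489$ ($y = 303 + 186 = 489$)
$G = - \frac{1643}{20548}$ ($G = \frac{-4650 - 279}{-12726 + 74370} = - \frac{4929}{61644} = \left(-4929\right) \frac{1}{61644} = - \frac{1643}{20548} \approx -0.079959$)
$X{\left(b \right)} = 2 b$
$C = - \frac{2286970209}{20548}$ ($C = -111299 - - \frac{1643}{20548} = -111299 + \frac{1643}{20548} = - \frac{2286970209}{20548} \approx -1.113 \cdot 10^{5}$)
$C - X{\left(y \right)} = - \frac{2286970209}{20548} - 2 \cdot 489 = - \frac{2286970209}{20548} - 978 = - \frac{2307066153}{20548}$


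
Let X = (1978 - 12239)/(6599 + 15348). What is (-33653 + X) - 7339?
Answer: -899661685/21947 ≈ -40992.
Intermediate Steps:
X = -10261/21947 ≈ -0.46754
(-33653 + X) - 7339 = (-33653 - 10261/21947) - 7339 = -738592652/21947 - 7339 = -899661685/21947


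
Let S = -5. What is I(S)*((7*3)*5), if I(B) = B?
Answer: -525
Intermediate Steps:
I(S)*((7*3)*5) = -5*7*3*5 = -105*5 = -5*105 = -525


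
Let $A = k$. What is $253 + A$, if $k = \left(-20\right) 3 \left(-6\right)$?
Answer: $613$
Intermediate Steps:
$k = 360$ ($k = \left(-60\right) \left(-6\right) = 360$)
$A = 360$
$253 + A = 253 + 360 = 613$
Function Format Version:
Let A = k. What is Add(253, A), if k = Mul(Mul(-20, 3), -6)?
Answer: 613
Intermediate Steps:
k = 360 (k = Mul(-60, -6) = 360)
A = 360
Add(253, A) = Add(253, 360) = 613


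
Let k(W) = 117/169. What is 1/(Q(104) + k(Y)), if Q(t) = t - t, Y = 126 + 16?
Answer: 13/9 ≈ 1.4444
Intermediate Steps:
Y = 142
Q(t) = 0
k(W) = 9/13 (k(W) = 117*(1/169) = 9/13)
1/(Q(104) + k(Y)) = 1/(0 + 9/13) = 1/(9/13) = 13/9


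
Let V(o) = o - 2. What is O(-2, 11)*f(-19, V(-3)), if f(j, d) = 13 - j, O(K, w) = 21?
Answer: 672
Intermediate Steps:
V(o) = -2 + o
O(-2, 11)*f(-19, V(-3)) = 21*(13 - 1*(-19)) = 21*(13 + 19) = 21*32 = 672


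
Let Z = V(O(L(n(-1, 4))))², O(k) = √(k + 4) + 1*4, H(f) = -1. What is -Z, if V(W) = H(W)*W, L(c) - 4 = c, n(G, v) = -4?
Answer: -36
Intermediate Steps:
L(c) = 4 + c
O(k) = 4 + √(4 + k) (O(k) = √(4 + k) + 4 = 4 + √(4 + k))
V(W) = -W
Z = 36 (Z = (-(4 + √(4 + (4 - 4))))² = (-(4 + √(4 + 0)))² = (-(4 + √4))² = (-(4 + 2))² = (-1*6)² = (-6)² = 36)
-Z = -1*36 = -36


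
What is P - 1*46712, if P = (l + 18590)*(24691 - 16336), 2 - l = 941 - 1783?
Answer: 162324358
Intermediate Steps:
l = 844 (l = 2 - (941 - 1783) = 2 - 1*(-842) = 2 + 842 = 844)
P = 162371070 (P = (844 + 18590)*(24691 - 16336) = 19434*8355 = 162371070)
P - 1*46712 = 162371070 - 1*46712 = 162371070 - 46712 = 162324358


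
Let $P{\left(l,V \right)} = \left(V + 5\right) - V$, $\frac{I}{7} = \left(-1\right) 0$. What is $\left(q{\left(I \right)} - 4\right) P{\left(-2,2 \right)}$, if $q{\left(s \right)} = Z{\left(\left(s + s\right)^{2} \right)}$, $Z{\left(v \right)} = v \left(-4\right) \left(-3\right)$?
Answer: $-20$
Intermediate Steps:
$I = 0$ ($I = 7 \left(\left(-1\right) 0\right) = 7 \cdot 0 = 0$)
$P{\left(l,V \right)} = 5$ ($P{\left(l,V \right)} = \left(5 + V\right) - V = 5$)
$Z{\left(v \right)} = 12 v$ ($Z{\left(v \right)} = - 4 v \left(-3\right) = 12 v$)
$q{\left(s \right)} = 48 s^{2}$ ($q{\left(s \right)} = 12 \left(s + s\right)^{2} = 12 \left(2 s\right)^{2} = 12 \cdot 4 s^{2} = 48 s^{2}$)
$\left(q{\left(I \right)} - 4\right) P{\left(-2,2 \right)} = \left(48 \cdot 0^{2} - 4\right) 5 = \left(48 \cdot 0 - 4\right) 5 = \left(0 - 4\right) 5 = \left(-4\right) 5 = -20$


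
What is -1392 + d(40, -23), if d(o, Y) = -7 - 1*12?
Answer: -1411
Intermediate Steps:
d(o, Y) = -19 (d(o, Y) = -7 - 12 = -19)
-1392 + d(40, -23) = -1392 - 19 = -1411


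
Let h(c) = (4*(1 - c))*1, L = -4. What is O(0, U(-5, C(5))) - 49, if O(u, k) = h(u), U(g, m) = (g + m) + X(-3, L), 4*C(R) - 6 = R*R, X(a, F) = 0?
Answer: -45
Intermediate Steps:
h(c) = 4 - 4*c (h(c) = (4 - 4*c)*1 = 4 - 4*c)
C(R) = 3/2 + R²/4 (C(R) = 3/2 + (R*R)/4 = 3/2 + R²/4)
U(g, m) = g + m (U(g, m) = (g + m) + 0 = g + m)
O(u, k) = 4 - 4*u
O(0, U(-5, C(5))) - 49 = (4 - 4*0) - 49 = (4 + 0) - 49 = 4 - 49 = -45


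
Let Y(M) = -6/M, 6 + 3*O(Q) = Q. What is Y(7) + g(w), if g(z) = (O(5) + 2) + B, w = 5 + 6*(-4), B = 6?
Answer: 143/21 ≈ 6.8095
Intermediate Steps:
O(Q) = -2 + Q/3
w = -19 (w = 5 - 24 = -19)
g(z) = 23/3 (g(z) = ((-2 + (⅓)*5) + 2) + 6 = ((-2 + 5/3) + 2) + 6 = (-⅓ + 2) + 6 = 5/3 + 6 = 23/3)
Y(7) + g(w) = -6/7 + 23/3 = 143/21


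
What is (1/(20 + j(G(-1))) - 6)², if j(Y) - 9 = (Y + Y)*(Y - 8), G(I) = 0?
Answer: 29929/841 ≈ 35.587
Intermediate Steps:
j(Y) = 9 + 2*Y*(-8 + Y) (j(Y) = 9 + (Y + Y)*(Y - 8) = 9 + (2*Y)*(-8 + Y) = 9 + 2*Y*(-8 + Y))
(1/(20 + j(G(-1))) - 6)² = (1/(20 + (9 - 16*0 + 2*0²)) - 6)² = (1/(20 + (9 + 0 + 2*0)) - 6)² = (1/(20 + (9 + 0 + 0)) - 6)² = (1/(20 + 9) - 6)² = (1/29 - 6)² = (-173/29)² = 29929/841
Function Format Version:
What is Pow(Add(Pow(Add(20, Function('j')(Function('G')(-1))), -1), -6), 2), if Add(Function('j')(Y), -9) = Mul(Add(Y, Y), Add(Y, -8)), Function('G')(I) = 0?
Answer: Rational(29929, 841) ≈ 35.587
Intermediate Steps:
Function('j')(Y) = Add(9, Mul(2, Y, Add(-8, Y))) (Function('j')(Y) = Add(9, Mul(Add(Y, Y), Add(Y, -8))) = Add(9, Mul(Mul(2, Y), Add(-8, Y))) = Add(9, Mul(2, Y, Add(-8, Y))))
Pow(Add(Pow(Add(20, Function('j')(Function('G')(-1))), -1), -6), 2) = Pow(Add(Pow(Add(20, Add(9, Mul(-16, 0), Mul(2, Pow(0, 2)))), -1), -6), 2) = Pow(Add(Pow(Add(20, Add(9, 0, Mul(2, 0))), -1), -6), 2) = Pow(Add(Pow(Add(20, Add(9, 0, 0)), -1), -6), 2) = Pow(Add(Pow(Add(20, 9), -1), -6), 2) = Pow(Add(Pow(29, -1), -6), 2) = Pow(Add(Rational(1, 29), -6), 2) = Pow(Rational(-173, 29), 2) = Rational(29929, 841)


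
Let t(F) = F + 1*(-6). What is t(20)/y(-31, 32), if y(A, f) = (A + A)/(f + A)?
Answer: -7/31 ≈ -0.22581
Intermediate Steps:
t(F) = -6 + F (t(F) = F - 6 = -6 + F)
y(A, f) = 2*A/(A + f) (y(A, f) = (2*A)/(A + f) = 2*A/(A + f))
t(20)/y(-31, 32) = (-6 + 20)/((2*(-31)/(-31 + 32))) = 14/((2*(-31)/1)) = 14/((2*(-31)*1)) = 14/(-62) = 14*(-1/62) = -7/31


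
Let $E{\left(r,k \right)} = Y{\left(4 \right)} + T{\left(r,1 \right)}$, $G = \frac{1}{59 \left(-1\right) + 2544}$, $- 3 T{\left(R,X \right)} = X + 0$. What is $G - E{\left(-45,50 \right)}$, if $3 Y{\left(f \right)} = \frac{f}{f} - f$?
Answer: $\frac{9943}{7455} \approx 1.3337$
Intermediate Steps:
$T{\left(R,X \right)} = - \frac{X}{3}$ ($T{\left(R,X \right)} = - \frac{X + 0}{3} = - \frac{X}{3}$)
$G = \frac{1}{2485}$ ($G = \frac{1}{-59 + 2544} = \frac{1}{2485} \approx 0.00040241$)
$Y{\left(f \right)} = \frac{1}{3} - \frac{f}{3}$ ($Y{\left(f \right)} = \frac{\frac{f}{f} - f}{3} = \frac{1 - f}{3} = \frac{1}{3} - \frac{f}{3}$)
$E{\left(r,k \right)} = - \frac{4}{3}$ ($E{\left(r,k \right)} = \left(\frac{1}{3} - \frac{4}{3}\right) - \frac{1}{3} = -1 - \frac{1}{3} = - \frac{4}{3}$)
$G - E{\left(-45,50 \right)} = \frac{1}{2485} - - \frac{4}{3} = \frac{1}{2485} + \frac{4}{3} = \frac{9943}{7455}$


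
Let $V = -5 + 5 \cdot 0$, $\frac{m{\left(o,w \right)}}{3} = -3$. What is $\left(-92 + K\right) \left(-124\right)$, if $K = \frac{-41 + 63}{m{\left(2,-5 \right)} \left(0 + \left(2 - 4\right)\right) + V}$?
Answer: $\frac{145576}{13} \approx 11198.0$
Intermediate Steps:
$m{\left(o,w \right)} = -9$ ($m{\left(o,w \right)} = 3 \left(-3\right) = -9$)
$V = -5$ ($V = -5 + 0 = -5$)
$K = \frac{22}{13}$ ($K = \frac{-41 + 63}{- 9 \left(0 + \left(2 - 4\right)\right) - 5} = \frac{22}{- 9 \left(0 - 2\right) - 5} = \frac{22}{\left(-9\right) \left(-2\right) - 5} = \frac{22}{18 - 5} = \frac{22}{13} \approx 1.6923$)
$\left(-92 + K\right) \left(-124\right) = \left(-92 + \frac{22}{13}\right) \left(-124\right) = \left(- \frac{1174}{13}\right) \left(-124\right) = \frac{145576}{13}$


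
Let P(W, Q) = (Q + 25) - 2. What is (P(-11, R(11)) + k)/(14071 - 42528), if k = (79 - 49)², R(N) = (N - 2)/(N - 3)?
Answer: -7393/227656 ≈ -0.032474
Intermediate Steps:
R(N) = (-2 + N)/(-3 + N)
k = 900 (k = 30² = 900)
P(W, Q) = 23 + Q (P(W, Q) = (25 + Q) - 2 = 23 + Q)
(P(-11, R(11)) + k)/(14071 - 42528) = ((23 + (-2 + 11)/(-3 + 11)) + 900)/(14071 - 42528) = ((23 + 9/8) + 900)/(-28457) = ((23 + (⅛)*9) + 900)*(-1/28457) = ((23 + 9/8) + 900)*(-1/28457) = (193/8 + 900)*(-1/28457) = (7393/8)*(-1/28457) = -7393/227656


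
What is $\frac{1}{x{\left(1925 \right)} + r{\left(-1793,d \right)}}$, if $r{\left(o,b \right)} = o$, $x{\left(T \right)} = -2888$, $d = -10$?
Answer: $- \frac{1}{4681} \approx -0.00021363$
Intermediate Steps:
$\frac{1}{x{\left(1925 \right)} + r{\left(-1793,d \right)}} = \frac{1}{-2888 - 1793} = \frac{1}{-4681} = - \frac{1}{4681}$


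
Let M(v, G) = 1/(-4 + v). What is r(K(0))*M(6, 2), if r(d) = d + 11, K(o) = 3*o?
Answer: 11/2 ≈ 5.5000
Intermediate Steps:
r(d) = 11 + d
r(K(0))*M(6, 2) = (11 + 3*0)/(-4 + 6) = (11 + 0)/2 = 11*(1/2) = 11/2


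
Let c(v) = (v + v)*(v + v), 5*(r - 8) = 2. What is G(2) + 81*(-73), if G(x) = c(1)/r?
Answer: -124163/21 ≈ -5912.5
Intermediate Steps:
r = 42/5 (r = 8 + (1/5)*2 = 8 + 2/5 = 42/5 ≈ 8.4000)
c(v) = 4*v**2 (c(v) = (2*v)*(2*v) = 4*v**2)
G(x) = 10/21 (G(x) = (4*1**2)/(42/5) = (4*1)*(5/42) = 4*(5/42) = 10/21)
G(2) + 81*(-73) = 10/21 + 81*(-73) = 10/21 - 5913 = -124163/21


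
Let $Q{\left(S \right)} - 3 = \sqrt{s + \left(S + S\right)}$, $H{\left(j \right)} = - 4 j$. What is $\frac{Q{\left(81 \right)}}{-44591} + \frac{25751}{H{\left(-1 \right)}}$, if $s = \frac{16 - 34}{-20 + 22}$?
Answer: $\frac{1148262829}{178364} - \frac{3 \sqrt{17}}{44591} \approx 6437.8$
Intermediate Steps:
$s = -9$ ($s = - \frac{18}{2} = \left(-18\right) \frac{1}{2} = -9$)
$Q{\left(S \right)} = 3 + \sqrt{-9 + 2 S}$ ($Q{\left(S \right)} = 3 + \sqrt{-9 + \left(S + S\right)} = 3 + \sqrt{-9 + 2 S}$)
$\frac{Q{\left(81 \right)}}{-44591} + \frac{25751}{H{\left(-1 \right)}} = \frac{3 + \sqrt{-9 + 2 \cdot 81}}{-44591} + \frac{25751}{\left(-4\right) \left(-1\right)} = \left(3 + \sqrt{-9 + 162}\right) \left(- \frac{1}{44591}\right) + \frac{25751}{4} = \left(3 + \sqrt{153}\right) \left(- \frac{1}{44591}\right) + 25751 \cdot \frac{1}{4} = \left(3 + 3 \sqrt{17}\right) \left(- \frac{1}{44591}\right) + \frac{25751}{4} = \left(- \frac{3}{44591} - \frac{3 \sqrt{17}}{44591}\right) + \frac{25751}{4} = \frac{1148262829}{178364} - \frac{3 \sqrt{17}}{44591}$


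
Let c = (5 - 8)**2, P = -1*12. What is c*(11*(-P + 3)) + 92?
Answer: 1577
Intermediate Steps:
P = -12
c = 9 (c = (-3)**2 = 9)
c*(11*(-P + 3)) + 92 = 9*(11*(-1*(-12) + 3)) + 92 = 9*(11*(12 + 3)) + 92 = 9*(11*15) + 92 = 9*165 + 92 = 1485 + 92 = 1577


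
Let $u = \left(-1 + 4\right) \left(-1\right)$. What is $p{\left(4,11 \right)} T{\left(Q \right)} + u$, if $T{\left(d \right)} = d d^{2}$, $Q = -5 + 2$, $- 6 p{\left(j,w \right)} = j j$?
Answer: $69$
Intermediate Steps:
$p{\left(j,w \right)} = - \frac{j^{2}}{6}$ ($p{\left(j,w \right)} = - \frac{j j}{6} = - \frac{j^{2}}{6}$)
$Q = -3$
$u = -3$ ($u = 3 \left(-1\right) = -3$)
$T{\left(d \right)} = d^{3}$
$p{\left(4,11 \right)} T{\left(Q \right)} + u = - \frac{4^{2}}{6} \left(-3\right)^{3} - 3 = \left(- \frac{1}{6}\right) 16 \left(-27\right) - 3 = \left(- \frac{8}{3}\right) \left(-27\right) - 3 = 72 - 3 = 69$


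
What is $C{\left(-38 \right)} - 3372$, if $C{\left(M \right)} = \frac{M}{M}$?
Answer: $-3371$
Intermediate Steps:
$C{\left(M \right)} = 1$
$C{\left(-38 \right)} - 3372 = 1 - 3372 = -3371$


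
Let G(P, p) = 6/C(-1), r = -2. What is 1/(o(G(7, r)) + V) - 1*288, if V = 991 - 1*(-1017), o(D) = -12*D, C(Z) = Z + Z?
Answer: -588671/2044 ≈ -288.00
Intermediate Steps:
C(Z) = 2*Z
G(P, p) = -3 (G(P, p) = 6/((2*(-1))) = 6/(-2) = 6*(-½) = -3)
V = 2008 (V = 991 + 1017 = 2008)
1/(o(G(7, r)) + V) - 1*288 = 1/(-12*(-3) + 2008) - 1*288 = 1/(36 + 2008) - 288 = 1/2044 - 288 = -588671/2044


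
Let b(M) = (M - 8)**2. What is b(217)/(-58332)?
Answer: -43681/58332 ≈ -0.74883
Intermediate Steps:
b(M) = (-8 + M)**2
b(217)/(-58332) = (-8 + 217)**2/(-58332) = 209**2*(-1/58332) = 43681*(-1/58332) = -43681/58332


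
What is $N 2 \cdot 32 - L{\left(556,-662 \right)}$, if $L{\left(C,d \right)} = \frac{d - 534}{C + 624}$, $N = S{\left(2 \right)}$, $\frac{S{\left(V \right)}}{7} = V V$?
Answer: $\frac{528939}{295} \approx 1793.0$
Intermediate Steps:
$S{\left(V \right)} = 7 V^{2}$ ($S{\left(V \right)} = 7 V V = 7 V^{2}$)
$N = 28$ ($N = 7 \cdot 2^{2} = 7 \cdot 4 = 28$)
$L{\left(C,d \right)} = \frac{-534 + d}{624 + C}$
$N 2 \cdot 32 - L{\left(556,-662 \right)} = 28 \cdot 2 \cdot 32 - \frac{-534 - 662}{624 + 556} = 56 \cdot 32 - \frac{1}{1180} \left(-1196\right) = 1792 - \frac{1}{1180} \left(-1196\right) = 1792 - - \frac{299}{295} = 1792 + \frac{299}{295} = \frac{528939}{295}$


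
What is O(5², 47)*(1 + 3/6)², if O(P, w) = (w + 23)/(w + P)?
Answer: 35/16 ≈ 2.1875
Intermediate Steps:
O(P, w) = (23 + w)/(P + w)
O(5², 47)*(1 + 3/6)² = ((23 + 47)/(5² + 47))*(1 + 3/6)² = (70/(25 + 47))*(1 + 3*(⅙))² = (70/72)*(1 + ½)² = ((1/72)*70)*(3/2)² = (35/36)*(9/4) = 35/16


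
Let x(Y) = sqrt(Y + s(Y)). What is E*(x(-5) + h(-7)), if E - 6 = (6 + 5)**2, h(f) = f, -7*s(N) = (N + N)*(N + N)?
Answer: -889 + 381*I*sqrt(105)/7 ≈ -889.0 + 557.73*I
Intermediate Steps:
s(N) = -4*N**2/7 (s(N) = -(N + N)*(N + N)/7 = -2*N*2*N/7 = -4*N**2/7)
x(Y) = sqrt(Y - 4*Y**2/7)
E = 127 (E = 6 + (6 + 5)**2 = 6 + 11**2 = 6 + 121 = 127)
E*(x(-5) + h(-7)) = 127*(sqrt(7)*sqrt(-5*(7 - 4*(-5)))/7 - 7) = 127*(sqrt(7)*sqrt(-5*(7 + 20))/7 - 7) = 127*(sqrt(7)*sqrt(-5*27)/7 - 7) = 127*(sqrt(7)*sqrt(-135)/7 - 7) = 127*(sqrt(7)*(3*I*sqrt(15))/7 - 7) = 127*(3*I*sqrt(105)/7 - 7) = 127*(-7 + 3*I*sqrt(105)/7) = -889 + 381*I*sqrt(105)/7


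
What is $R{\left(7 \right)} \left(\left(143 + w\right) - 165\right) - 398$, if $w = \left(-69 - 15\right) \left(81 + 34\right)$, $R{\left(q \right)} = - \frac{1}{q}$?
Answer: $\frac{6896}{7} \approx 985.14$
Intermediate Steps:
$w = -9660$ ($w = \left(-84\right) 115 = -9660$)
$R{\left(7 \right)} \left(\left(143 + w\right) - 165\right) - 398 = - \frac{1}{7} \left(\left(143 - 9660\right) - 165\right) - 398 = \left(-1\right) \frac{1}{7} \left(-9517 - 165\right) - 398 = \left(- \frac{1}{7}\right) \left(-9682\right) - 398 = \frac{9682}{7} - 398 = \frac{6896}{7}$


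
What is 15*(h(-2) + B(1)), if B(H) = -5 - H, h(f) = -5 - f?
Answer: -135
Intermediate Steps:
15*(h(-2) + B(1)) = 15*((-5 - 1*(-2)) + (-5 - 1*1)) = 15*((-5 + 2) + (-5 - 1)) = 15*(-3 - 6) = 15*(-9) = -135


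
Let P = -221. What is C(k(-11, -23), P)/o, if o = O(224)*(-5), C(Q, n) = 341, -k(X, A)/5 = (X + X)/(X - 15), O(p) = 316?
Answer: -341/1580 ≈ -0.21582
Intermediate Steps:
k(X, A) = -10*X/(-15 + X) (k(X, A) = -5*(X + X)/(X - 15) = -5*2*X/(-15 + X) = -10*X/(-15 + X))
o = -1580 (o = 316*(-5) = -1580)
C(k(-11, -23), P)/o = 341/(-1580) = 341*(-1/1580) = -341/1580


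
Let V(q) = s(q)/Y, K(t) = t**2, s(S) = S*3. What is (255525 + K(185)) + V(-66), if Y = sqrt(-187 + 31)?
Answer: 289750 + 33*I*sqrt(39)/13 ≈ 2.8975e+5 + 15.853*I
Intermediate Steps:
s(S) = 3*S
Y = 2*I*sqrt(39) (Y = sqrt(-156) = 2*I*sqrt(39) ≈ 12.49*I)
V(q) = -I*q*sqrt(39)/26 (V(q) = (3*q)/((2*I*sqrt(39))) = (3*q)*(-I*sqrt(39)/78) = -I*q*sqrt(39)/26)
(255525 + K(185)) + V(-66) = (255525 + 185**2) - 1/26*I*(-66)*sqrt(39) = (255525 + 34225) + 33*I*sqrt(39)/13 = 289750 + 33*I*sqrt(39)/13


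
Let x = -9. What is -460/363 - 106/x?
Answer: 11446/1089 ≈ 10.511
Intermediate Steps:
-460/363 - 106/x = -460/363 - 106/(-9) = -460*1/363 - 106*(-⅑) = -460/363 + 106/9 = 11446/1089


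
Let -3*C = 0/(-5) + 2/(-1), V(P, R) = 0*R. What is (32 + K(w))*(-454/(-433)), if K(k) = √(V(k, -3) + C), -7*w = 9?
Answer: 14528/433 + 454*√6/1299 ≈ 34.408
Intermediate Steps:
w = -9/7 (w = -⅐*9 = -9/7 ≈ -1.2857)
V(P, R) = 0
C = ⅔ (C = -(0/(-5) + 2/(-1))/3 = -(0*(-⅕) + 2*(-1))/3 = -(0 - 2)/3 = -⅓*(-2) = ⅔ ≈ 0.66667)
K(k) = √6/3 (K(k) = √(0 + ⅔) = √(⅔) = √6/3)
(32 + K(w))*(-454/(-433)) = (32 + √6/3)*(-454/(-433)) = (32 + √6/3)*(-454*(-1/433)) = (32 + √6/3)*(454/433) = 14528/433 + 454*√6/1299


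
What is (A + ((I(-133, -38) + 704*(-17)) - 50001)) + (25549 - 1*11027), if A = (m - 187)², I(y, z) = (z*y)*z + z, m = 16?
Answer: -210296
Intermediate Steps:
I(y, z) = z + y*z² (I(y, z) = (y*z)*z + z = y*z² + z = z + y*z²)
A = 29241 (A = (16 - 187)² = (-171)² = 29241)
(A + ((I(-133, -38) + 704*(-17)) - 50001)) + (25549 - 1*11027) = (29241 + ((-38*(1 - 133*(-38)) + 704*(-17)) - 50001)) + (25549 - 1*11027) = (29241 + ((-38*(1 + 5054) - 11968) - 50001)) + (25549 - 11027) = (29241 + ((-38*5055 - 11968) - 50001)) + 14522 = (29241 + ((-192090 - 11968) - 50001)) + 14522 = (29241 + (-204058 - 50001)) + 14522 = (29241 - 254059) + 14522 = -224818 + 14522 = -210296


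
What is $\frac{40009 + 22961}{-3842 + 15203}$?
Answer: $\frac{20990}{3787} \approx 5.5426$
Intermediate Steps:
$\frac{40009 + 22961}{-3842 + 15203} = \frac{62970}{11361} = 62970 \cdot \frac{1}{11361} = \frac{20990}{3787}$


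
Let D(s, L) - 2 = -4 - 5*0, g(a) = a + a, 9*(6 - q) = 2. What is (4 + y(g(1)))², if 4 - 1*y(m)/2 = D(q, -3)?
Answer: 256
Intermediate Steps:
q = 52/9 (q = 6 - ⅑*2 = 6 - 2/9 = 52/9 ≈ 5.7778)
g(a) = 2*a
D(s, L) = -2 (D(s, L) = 2 + (-4 - 5*0) = 2 + (-4 + 0) = 2 - 4 = -2)
y(m) = 12 (y(m) = 8 - 2*(-2) = 8 + 4 = 12)
(4 + y(g(1)))² = (4 + 12)² = 16² = 256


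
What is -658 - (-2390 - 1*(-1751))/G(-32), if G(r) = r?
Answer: -21695/32 ≈ -677.97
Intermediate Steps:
-658 - (-2390 - 1*(-1751))/G(-32) = -658 - (-2390 - 1*(-1751))/(-32) = -658 - (-2390 + 1751)*(-1)/32 = -658 - (-639)*(-1)/32 = -658 - 1*639/32 = -658 - 639/32 = -21695/32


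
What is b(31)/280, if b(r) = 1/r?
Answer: 1/8680 ≈ 0.00011521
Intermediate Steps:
b(r) = 1/r
b(31)/280 = 1/(31*280) = (1/31)*(1/280) = 1/8680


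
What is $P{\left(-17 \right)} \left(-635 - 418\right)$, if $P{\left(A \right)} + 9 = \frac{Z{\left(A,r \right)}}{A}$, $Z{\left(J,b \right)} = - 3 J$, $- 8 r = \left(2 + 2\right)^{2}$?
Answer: $12636$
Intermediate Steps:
$r = -2$ ($r = - \frac{\left(2 + 2\right)^{2}}{8} = - \frac{4^{2}}{8} = \left(- \frac{1}{8}\right) 16 = -2$)
$P{\left(A \right)} = -12$ ($P{\left(A \right)} = -9 + \frac{\left(-3\right) A}{A} = -9 - 3 = -12$)
$P{\left(-17 \right)} \left(-635 - 418\right) = - 12 \left(-635 - 418\right) = \left(-12\right) \left(-1053\right) = 12636$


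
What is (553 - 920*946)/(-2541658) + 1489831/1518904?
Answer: 2553866727583/1930267251416 ≈ 1.3231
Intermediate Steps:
(553 - 920*946)/(-2541658) + 1489831/1518904 = (553 - 870320)*(-1/2541658) + 1489831*(1/1518904) = -869767*(-1/2541658) + 1489831/1518904 = 869767/2541658 + 1489831/1518904 = 2553866727583/1930267251416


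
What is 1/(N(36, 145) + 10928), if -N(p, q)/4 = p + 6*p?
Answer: 1/9920 ≈ 0.00010081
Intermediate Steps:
N(p, q) = -28*p (N(p, q) = -4*(p + 6*p) = -28*p)
1/(N(36, 145) + 10928) = 1/(-28*36 + 10928) = 1/(-1008 + 10928) = 1/9920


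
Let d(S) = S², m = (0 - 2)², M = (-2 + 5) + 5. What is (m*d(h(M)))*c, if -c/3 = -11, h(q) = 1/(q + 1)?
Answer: 44/27 ≈ 1.6296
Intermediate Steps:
M = 8 (M = 3 + 5 = 8)
h(q) = 1/(1 + q)
c = 33 (c = -3*(-11) = 33)
m = 4 (m = (-2)² = 4)
(m*d(h(M)))*c = (4*(1/(1 + 8))²)*33 = (4*(1/9)²)*33 = (4*(⅑)²)*33 = (4*(1/81))*33 = (4/81)*33 = 44/27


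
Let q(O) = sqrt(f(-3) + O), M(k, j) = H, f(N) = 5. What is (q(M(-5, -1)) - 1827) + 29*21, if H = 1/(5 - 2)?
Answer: -1218 + 4*sqrt(3)/3 ≈ -1215.7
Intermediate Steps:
H = 1/3 ≈ 0.33333
M(k, j) = 1/3
q(O) = sqrt(5 + O)
(q(M(-5, -1)) - 1827) + 29*21 = (sqrt(5 + 1/3) - 1827) + 29*21 = (sqrt(16/3) - 1827) + 609 = (4*sqrt(3)/3 - 1827) + 609 = (-1827 + 4*sqrt(3)/3) + 609 = -1218 + 4*sqrt(3)/3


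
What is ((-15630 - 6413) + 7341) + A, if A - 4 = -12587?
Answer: -27285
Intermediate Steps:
A = -12583 (A = 4 - 12587 = -12583)
((-15630 - 6413) + 7341) + A = ((-15630 - 6413) + 7341) - 12583 = (-22043 + 7341) - 12583 = -14702 - 12583 = -27285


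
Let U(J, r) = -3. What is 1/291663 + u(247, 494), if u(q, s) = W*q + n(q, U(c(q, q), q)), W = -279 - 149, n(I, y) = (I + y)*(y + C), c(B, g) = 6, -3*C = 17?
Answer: -31450215731/291663 ≈ -1.0783e+5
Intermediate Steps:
C = -17/3 (C = -1/3*17 = -17/3 ≈ -5.6667)
n(I, y) = (-17/3 + y)*(I + y) (n(I, y) = (I + y)*(y - 17/3) = (I + y)*(-17/3 + y) = (-17/3 + y)*(I + y))
W = -428
u(q, s) = 26 - 1310*q/3 (u(q, s) = -428*q + ((-3)**2 - 17*q/3 - 17/3*(-3) + q*(-3)) = -428*q + (9 - 17*q/3 + 17 - 3*q) = -428*q + (26 - 26*q/3) = 26 - 1310*q/3)
1/291663 + u(247, 494) = 1/291663 + (26 - 1310/3*247) = 1/291663 + (26 - 323570/3) = 1/291663 - 323492/3 = -31450215731/291663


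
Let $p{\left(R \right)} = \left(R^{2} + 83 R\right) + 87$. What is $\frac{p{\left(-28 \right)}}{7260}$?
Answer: $- \frac{1453}{7260} \approx -0.20014$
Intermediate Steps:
$p{\left(R \right)} = 87 + R^{2} + 83 R$
$\frac{p{\left(-28 \right)}}{7260} = \frac{87 + \left(-28\right)^{2} + 83 \left(-28\right)}{7260} = \left(87 + 784 - 2324\right) \frac{1}{7260} = \left(-1453\right) \frac{1}{7260} = - \frac{1453}{7260}$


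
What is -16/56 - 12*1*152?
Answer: -12770/7 ≈ -1824.3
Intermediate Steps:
-16/56 - 12*1*152 = -16*1/56 - 12*152 = -2/7 - 1824 = -12770/7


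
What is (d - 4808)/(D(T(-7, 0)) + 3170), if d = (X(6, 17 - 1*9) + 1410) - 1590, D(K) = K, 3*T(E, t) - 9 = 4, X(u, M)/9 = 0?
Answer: -14964/9523 ≈ -1.5714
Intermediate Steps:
X(u, M) = 0 (X(u, M) = 9*0 = 0)
T(E, t) = 13/3 (T(E, t) = 3 + (⅓)*4 = 3 + 4/3 = 13/3)
d = -180 (d = (0 + 1410) - 1590 = 1410 - 1590 = -180)
(d - 4808)/(D(T(-7, 0)) + 3170) = (-180 - 4808)/(13/3 + 3170) = -4988/9523/3 = -4988*3/9523 = -14964/9523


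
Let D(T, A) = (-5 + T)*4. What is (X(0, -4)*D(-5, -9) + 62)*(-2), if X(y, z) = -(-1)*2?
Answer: 36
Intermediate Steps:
D(T, A) = -20 + 4*T
X(y, z) = 2 (X(y, z) = -1*(-2) = 2)
(X(0, -4)*D(-5, -9) + 62)*(-2) = (2*(-20 + 4*(-5)) + 62)*(-2) = (2*(-20 - 20) + 62)*(-2) = (2*(-40) + 62)*(-2) = (-80 + 62)*(-2) = -18*(-2) = 36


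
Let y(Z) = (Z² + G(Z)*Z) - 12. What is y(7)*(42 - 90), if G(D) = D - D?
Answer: -1776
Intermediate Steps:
G(D) = 0
y(Z) = -12 + Z² (y(Z) = (Z² + 0*Z) - 12 = (Z² + 0) - 12 = Z² - 12 = -12 + Z²)
y(7)*(42 - 90) = (-12 + 7²)*(42 - 90) = (-12 + 49)*(-48) = 37*(-48) = -1776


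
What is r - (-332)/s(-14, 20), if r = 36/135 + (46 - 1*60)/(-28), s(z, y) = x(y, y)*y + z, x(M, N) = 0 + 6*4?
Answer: 10339/6990 ≈ 1.4791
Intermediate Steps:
x(M, N) = 24 (x(M, N) = 0 + 24 = 24)
s(z, y) = z + 24*y (s(z, y) = 24*y + z = z + 24*y)
r = 23/30 (r = 36*(1/135) + (46 - 60)*(-1/28) = 4/15 - 14*(-1/28) = 4/15 + ½ = 23/30 ≈ 0.76667)
r - (-332)/s(-14, 20) = 23/30 - (-332)/(-14 + 24*20) = 23/30 - (-332)/(-14 + 480) = 23/30 - (-332)/466 = 23/30 - 1*(-166/233) = 23/30 + 166/233 = 10339/6990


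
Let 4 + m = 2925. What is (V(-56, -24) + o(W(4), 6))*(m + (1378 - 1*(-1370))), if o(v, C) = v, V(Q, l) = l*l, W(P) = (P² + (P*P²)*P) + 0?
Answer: 4807312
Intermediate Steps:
W(P) = P² + P⁴ (W(P) = (P² + P³*P) + 0 = (P² + P⁴) + 0 = P² + P⁴)
m = 2921 (m = -4 + 2925 = 2921)
V(Q, l) = l²
(V(-56, -24) + o(W(4), 6))*(m + (1378 - 1*(-1370))) = ((-24)² + (4² + 4⁴))*(2921 + (1378 - 1*(-1370))) = (576 + (16 + 256))*(2921 + (1378 + 1370)) = (576 + 272)*(2921 + 2748) = 848*5669 = 4807312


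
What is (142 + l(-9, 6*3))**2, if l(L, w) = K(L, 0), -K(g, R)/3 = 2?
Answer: 18496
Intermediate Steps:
K(g, R) = -6 (K(g, R) = -3*2 = -6)
l(L, w) = -6
(142 + l(-9, 6*3))**2 = (142 - 6)**2 = 136**2 = 18496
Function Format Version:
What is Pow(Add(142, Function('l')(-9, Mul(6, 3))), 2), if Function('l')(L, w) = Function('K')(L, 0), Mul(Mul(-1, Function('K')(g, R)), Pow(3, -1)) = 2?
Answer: 18496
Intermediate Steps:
Function('K')(g, R) = -6 (Function('K')(g, R) = Mul(-3, 2) = -6)
Function('l')(L, w) = -6
Pow(Add(142, Function('l')(-9, Mul(6, 3))), 2) = Pow(Add(142, -6), 2) = Pow(136, 2) = 18496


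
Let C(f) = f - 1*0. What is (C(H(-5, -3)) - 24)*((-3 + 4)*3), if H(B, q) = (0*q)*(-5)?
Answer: -72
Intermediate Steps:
H(B, q) = 0 (H(B, q) = 0*(-5) = 0)
C(f) = f (C(f) = f + 0 = f)
(C(H(-5, -3)) - 24)*((-3 + 4)*3) = (0 - 24)*((-3 + 4)*3) = -24*3 = -72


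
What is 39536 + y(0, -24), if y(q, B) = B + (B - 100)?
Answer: 39388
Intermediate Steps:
y(q, B) = -100 + 2*B (y(q, B) = B + (-100 + B) = -100 + 2*B)
39536 + y(0, -24) = 39536 + (-100 + 2*(-24)) = 39536 + (-100 - 48) = 39536 - 148 = 39388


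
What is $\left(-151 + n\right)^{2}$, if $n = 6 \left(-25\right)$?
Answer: $90601$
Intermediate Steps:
$n = -150$
$\left(-151 + n\right)^{2} = \left(-151 - 150\right)^{2} = \left(-301\right)^{2} = 90601$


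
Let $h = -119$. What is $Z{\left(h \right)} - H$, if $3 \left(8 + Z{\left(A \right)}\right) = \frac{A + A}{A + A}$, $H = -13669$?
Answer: $\frac{40984}{3} \approx 13661.0$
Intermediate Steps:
$Z{\left(A \right)} = - \frac{23}{3}$ ($Z{\left(A \right)} = -8 + \frac{\left(A + A\right) \frac{1}{A + A}}{3} = -8 + \frac{2 A \frac{1}{2 A}}{3} = -8 + \frac{1}{3} \cdot 1 = -8 + \frac{1}{3} = - \frac{23}{3}$)
$Z{\left(h \right)} - H = - \frac{23}{3} - -13669 = - \frac{23}{3} + 13669 = \frac{40984}{3}$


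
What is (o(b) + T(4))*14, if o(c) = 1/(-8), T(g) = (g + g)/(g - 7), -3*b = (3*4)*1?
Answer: -469/12 ≈ -39.083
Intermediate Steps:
b = -4 (b = -3*4/3 = -4 ≈ -4.0000)
T(g) = 2*g/(-7 + g) (T(g) = (2*g)/(-7 + g) = 2*g/(-7 + g))
o(c) = -1/8
(o(b) + T(4))*14 = (-1/8 + 2*4/(-7 + 4))*14 = (-1/8 + 2*4/(-3))*14 = (-1/8 + 2*4*(-1/3))*14 = (-1/8 - 8/3)*14 = -67/24*14 = -469/12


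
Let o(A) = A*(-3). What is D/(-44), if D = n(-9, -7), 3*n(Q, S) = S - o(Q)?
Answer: 17/66 ≈ 0.25758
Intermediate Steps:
o(A) = -3*A
n(Q, S) = Q + S/3 (n(Q, S) = (S - (-3)*Q)/3 = (S + 3*Q)/3 = Q + S/3)
D = -34/3 (D = -9 + (1/3)*(-7) = -9 - 7/3 = -34/3 ≈ -11.333)
D/(-44) = -34/3/(-44) = -1/44*(-34/3) = 17/66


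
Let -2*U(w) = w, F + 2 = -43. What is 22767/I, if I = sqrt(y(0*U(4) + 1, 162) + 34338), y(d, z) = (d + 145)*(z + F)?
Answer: 7589*sqrt(12855)/8570 ≈ 100.40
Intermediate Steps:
F = -45 (F = -2 - 43 = -45)
U(w) = -w/2
y(d, z) = (-45 + z)*(145 + d) (y(d, z) = (d + 145)*(z - 45) = (145 + d)*(-45 + z) = (-45 + z)*(145 + d))
I = 2*sqrt(12855) (I = sqrt((-6525 - 45*(0*(-1/2*4) + 1) + 145*162 + (0*(-1/2*4) + 1)*162) + 34338) = sqrt((-6525 - 45*(0*(-2) + 1) + 23490 + (0*(-2) + 1)*162) + 34338) = sqrt((-6525 - 45*(0 + 1) + 23490 + (0 + 1)*162) + 34338) = sqrt((-6525 - 45*1 + 23490 + 1*162) + 34338) = sqrt((-6525 - 45 + 23490 + 162) + 34338) = sqrt(17082 + 34338) = sqrt(51420) = 2*sqrt(12855) ≈ 226.76)
22767/I = 22767/((2*sqrt(12855))) = 22767*(sqrt(12855)/25710) = 7589*sqrt(12855)/8570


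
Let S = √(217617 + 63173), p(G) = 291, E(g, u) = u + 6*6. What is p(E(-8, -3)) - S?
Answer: 291 - √280790 ≈ -238.90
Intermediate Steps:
E(g, u) = 36 + u (E(g, u) = u + 36 = 36 + u)
S = √280790 ≈ 529.90
p(E(-8, -3)) - S = 291 - √280790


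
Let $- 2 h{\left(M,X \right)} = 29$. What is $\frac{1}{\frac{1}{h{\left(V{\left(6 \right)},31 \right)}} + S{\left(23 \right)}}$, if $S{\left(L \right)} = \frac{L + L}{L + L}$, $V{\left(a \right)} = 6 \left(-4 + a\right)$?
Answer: $\frac{29}{27} \approx 1.0741$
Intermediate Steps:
$V{\left(a \right)} = -24 + 6 a$
$h{\left(M,X \right)} = - \frac{29}{2}$ ($h{\left(M,X \right)} = \left(- \frac{1}{2}\right) 29 = - \frac{29}{2}$)
$S{\left(L \right)} = 1$ ($S{\left(L \right)} = \frac{2 L}{2 L} = 2 L \frac{1}{2 L} = 1$)
$\frac{1}{\frac{1}{h{\left(V{\left(6 \right)},31 \right)}} + S{\left(23 \right)}} = \frac{1}{\frac{1}{- \frac{29}{2}} + 1} = \frac{1}{- \frac{2}{29} + 1} = \frac{1}{\frac{27}{29}} = \frac{29}{27}$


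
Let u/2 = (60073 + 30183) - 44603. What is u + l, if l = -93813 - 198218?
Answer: -200725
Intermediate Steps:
l = -292031
u = 91306 (u = 2*((60073 + 30183) - 44603) = 2*(90256 - 44603) = 2*45653 = 91306)
u + l = 91306 - 292031 = -200725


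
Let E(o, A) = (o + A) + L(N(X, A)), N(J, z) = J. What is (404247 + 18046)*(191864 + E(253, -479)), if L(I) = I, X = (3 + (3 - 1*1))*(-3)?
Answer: 80921051539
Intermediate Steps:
X = -15 (X = (3 + (3 - 1))*(-3) = (3 + 2)*(-3) = 5*(-3) = -15)
E(o, A) = -15 + A + o (E(o, A) = (o + A) - 15 = (A + o) - 15 = -15 + A + o)
(404247 + 18046)*(191864 + E(253, -479)) = (404247 + 18046)*(191864 + (-15 - 479 + 253)) = 422293*(191864 - 241) = 422293*191623 = 80921051539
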